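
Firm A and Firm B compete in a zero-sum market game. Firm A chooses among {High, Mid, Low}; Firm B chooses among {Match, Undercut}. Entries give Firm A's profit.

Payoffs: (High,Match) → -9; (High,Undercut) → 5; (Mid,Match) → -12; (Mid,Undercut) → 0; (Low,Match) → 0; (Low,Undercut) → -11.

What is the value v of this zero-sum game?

-99/25

Row minima: High → -9, Mid → -12, Low → -11; maximin = -9.
Column maxima: Match → 0, Undercut → 5; minimax = 0.
-9 ≠ 0, so there is no saddle point; optimal play is mixed.
Mid is strictly dominated by High, so Firm A never plays it.
On the remaining 2×2 (High, Low vs Match, Undercut):
Let Firm A play High with probability p. Expected payoff against Match: (-9)p + 0(1−p) = −9p; against Undercut: 5p + (-11)(1−p) = 16p − 11.
Setting these equal: −9p = 16p − 11 ⇒ −25p = -11 ⇒ p = 11/25, and the value is (-9)·(11/25) = -99/25.
For Firm B: with q = P(Match), equating High's and Low's payoffs gives −14q + 5 = 11q − 11 ⇒ q = 16/25.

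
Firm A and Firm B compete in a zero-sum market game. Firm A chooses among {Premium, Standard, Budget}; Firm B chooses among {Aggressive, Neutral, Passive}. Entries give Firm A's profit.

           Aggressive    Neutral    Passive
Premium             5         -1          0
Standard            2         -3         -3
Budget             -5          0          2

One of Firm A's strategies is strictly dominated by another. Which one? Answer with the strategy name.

Premium gives a strictly higher payoff than Standard against every column: 5 > 2, -1 > -3, 0 > -3.
So Standard is strictly dominated and Firm A never plays it.

Standard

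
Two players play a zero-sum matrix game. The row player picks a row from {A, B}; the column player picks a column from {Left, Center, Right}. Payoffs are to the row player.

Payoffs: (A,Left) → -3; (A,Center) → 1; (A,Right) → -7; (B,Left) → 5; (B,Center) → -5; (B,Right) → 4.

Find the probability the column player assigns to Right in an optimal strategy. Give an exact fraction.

Row minima: A → -7, B → -5; maximin = -5.
Column maxima: Left → 5, Center → 1, Right → 4; minimax = 1.
-5 ≠ 1, so there is no saddle point; optimal play is mixed.
Left is strictly dominated by Right (it gives the row player strictly more in every row), so the column player never plays it.
On the remaining 2×2 (A, B vs Center, Right):
Let the row player play A with probability p. Expected payoff against Center: 1p + (-5)(1−p) = 6p − 5; against Right: (-7)p + 4(1−p) = −11p + 4.
Setting these equal: 6p − 5 = −11p + 4 ⇒ 17p = 9 ⇒ p = 9/17, and the value is (6)·(9/17) − 5 = -31/17.
For the column player: with q = P(Center), equating A's and B's payoffs gives 8q − 7 = −9q + 4 ⇒ q = 11/17.

6/17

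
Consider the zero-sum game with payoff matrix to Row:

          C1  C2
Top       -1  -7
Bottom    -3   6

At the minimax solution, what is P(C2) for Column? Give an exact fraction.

Row minima: Top → -7, Bottom → -3; maximin = -3.
Column maxima: C1 → -1, C2 → 6; minimax = -1.
-3 ≠ -1, so there is no saddle point; optimal play is mixed.
Let Row play Top with probability p. Expected payoff against C1: (-1)p + (-3)(1−p) = 2p − 3; against C2: (-7)p + 6(1−p) = −13p + 6.
Setting these equal: 2p − 3 = −13p + 6 ⇒ 15p = 9 ⇒ p = 3/5, and the value is (2)·(3/5) − 3 = -9/5.
For Column: with q = P(C1), equating Top's and Bottom's payoffs gives 6q − 7 = −9q + 6 ⇒ q = 13/15.

2/15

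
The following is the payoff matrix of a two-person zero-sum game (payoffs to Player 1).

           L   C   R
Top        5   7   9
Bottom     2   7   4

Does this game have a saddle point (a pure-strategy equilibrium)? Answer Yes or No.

Yes

Row minima: Top → 5, Bottom → 2; maximin = 5.
Column maxima: L → 5, C → 7, R → 9; minimax = 5.
maximin = minimax = 5, so a saddle point exists.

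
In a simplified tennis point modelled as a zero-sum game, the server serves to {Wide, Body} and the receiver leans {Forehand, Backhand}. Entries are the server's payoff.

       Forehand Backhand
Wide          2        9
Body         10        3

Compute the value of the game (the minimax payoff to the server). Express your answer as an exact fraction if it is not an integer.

Row minima: Wide → 2, Body → 3; maximin = 3.
Column maxima: Forehand → 10, Backhand → 9; minimax = 9.
3 ≠ 9, so there is no saddle point; optimal play is mixed.
Let the server play Wide with probability p. Expected payoff against Forehand: 2p + 10(1−p) = −8p + 10; against Backhand: 9p + 3(1−p) = 6p + 3.
Setting these equal: −8p + 10 = 6p + 3 ⇒ −14p = -7 ⇒ p = 1/2, and the value is (-8)·(1/2) + 10 = 6.
For the receiver: with q = P(Forehand), equating Wide's and Body's payoffs gives −7q + 9 = 7q + 3 ⇒ q = 3/7.

6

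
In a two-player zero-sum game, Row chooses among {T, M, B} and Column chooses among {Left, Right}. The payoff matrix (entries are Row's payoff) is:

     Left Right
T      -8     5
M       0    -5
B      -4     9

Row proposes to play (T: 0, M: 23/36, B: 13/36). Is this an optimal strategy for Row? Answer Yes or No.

Against Left this mix gives (23/36)·0 + (13/36)·(-4) = -13/9.
Against Right this mix gives (23/36)·(-5) + (13/36)·9 = 1/18.
Column will play Left, holding Row to -13/9. Shifting weight toward the row that does better against Left would raise this floor (the equalizing mix achieves -10/9 against both Left and Right), so the proposed strategy is not optimal.

No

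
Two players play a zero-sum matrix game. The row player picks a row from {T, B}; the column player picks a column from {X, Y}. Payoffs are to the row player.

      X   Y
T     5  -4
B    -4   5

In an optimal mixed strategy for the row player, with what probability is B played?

1/2

Row minima: T → -4, B → -4; maximin = -4.
Column maxima: X → 5, Y → 5; minimax = 5.
-4 ≠ 5, so there is no saddle point; optimal play is mixed.
Let the row player play T with probability p. Expected payoff against X: 5p + (-4)(1−p) = 9p − 4; against Y: (-4)p + 5(1−p) = −9p + 5.
Setting these equal: 9p − 4 = −9p + 5 ⇒ 18p = 9 ⇒ p = 1/2, and the value is (9)·(1/2) − 4 = 1/2.
For the column player: with q = P(X), equating T's and B's payoffs gives 9q − 4 = −9q + 5 ⇒ q = 1/2.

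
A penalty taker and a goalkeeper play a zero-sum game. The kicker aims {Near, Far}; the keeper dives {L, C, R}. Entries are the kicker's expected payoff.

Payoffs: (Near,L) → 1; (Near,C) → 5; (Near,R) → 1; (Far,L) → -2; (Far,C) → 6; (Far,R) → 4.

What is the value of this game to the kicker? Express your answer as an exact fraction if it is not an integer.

1

Row minima: Near → 1, Far → -2; maximin = 1.
Column maxima: L → 1, C → 6, R → 4; minimax = 1.
Since maximin = minimax = 1, there is a saddle point and the value is 1.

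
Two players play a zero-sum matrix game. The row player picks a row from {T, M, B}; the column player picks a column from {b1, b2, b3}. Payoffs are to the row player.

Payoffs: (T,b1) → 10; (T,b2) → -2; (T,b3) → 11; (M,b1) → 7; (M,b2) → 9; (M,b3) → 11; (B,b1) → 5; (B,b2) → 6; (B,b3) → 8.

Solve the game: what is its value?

Row minima: T → -2, M → 7, B → 5; maximin = 7.
Column maxima: b1 → 10, b2 → 9, b3 → 11; minimax = 9.
7 ≠ 9, so there is no saddle point; optimal play is mixed.
B is strictly dominated by M, so the row player never plays it.
b3 is strictly dominated by b1 (it gives the row player strictly more in every row), so the column player never plays it.
On the remaining 2×2 (T, M vs b1, b2):
Let the row player play T with probability p. Expected payoff against b1: 10p + 7(1−p) = 3p + 7; against b2: (-2)p + 9(1−p) = −11p + 9.
Setting these equal: 3p + 7 = −11p + 9 ⇒ 14p = 2 ⇒ p = 1/7, and the value is (3)·(1/7) + 7 = 52/7.
For the column player: with q = P(b1), equating T's and M's payoffs gives 12q − 2 = −2q + 9 ⇒ q = 11/14.

52/7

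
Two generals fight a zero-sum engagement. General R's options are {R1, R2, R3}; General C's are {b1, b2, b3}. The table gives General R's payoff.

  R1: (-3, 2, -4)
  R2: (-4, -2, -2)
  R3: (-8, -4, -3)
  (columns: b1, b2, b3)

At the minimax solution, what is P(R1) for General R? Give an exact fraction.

2/3

Row minima: R1 → -4, R2 → -4, R3 → -8; maximin = -4.
Column maxima: b1 → -3, b2 → 2, b3 → -2; minimax = -3.
-4 ≠ -3, so there is no saddle point; optimal play is mixed.
R3 is strictly dominated by R2, so General R never plays it.
b2 is strictly dominated by b1 (it gives General R strictly more in every row), so General C never plays it.
On the remaining 2×2 (R1, R2 vs b1, b3):
Let General R play R1 with probability p. Expected payoff against b1: (-3)p + (-4)(1−p) = p − 4; against b3: (-4)p + (-2)(1−p) = −2p − 2.
Setting these equal: p − 4 = −2p − 2 ⇒ 3p = 2 ⇒ p = 2/3, and the value is (1)·(2/3) − 4 = -10/3.
For General C: with q = P(b1), equating R1's and R2's payoffs gives q − 4 = −2q − 2 ⇒ q = 2/3.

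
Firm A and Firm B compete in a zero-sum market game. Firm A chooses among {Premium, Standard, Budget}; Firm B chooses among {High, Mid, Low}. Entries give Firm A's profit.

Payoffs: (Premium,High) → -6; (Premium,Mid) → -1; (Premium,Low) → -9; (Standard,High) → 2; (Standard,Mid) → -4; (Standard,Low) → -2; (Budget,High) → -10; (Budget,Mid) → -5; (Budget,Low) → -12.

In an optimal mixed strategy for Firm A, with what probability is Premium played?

1/5

Row minima: Premium → -9, Standard → -4, Budget → -12; maximin = -4.
Column maxima: High → 2, Mid → -1, Low → -2; minimax = -2.
-4 ≠ -2, so there is no saddle point; optimal play is mixed.
Budget is strictly dominated by Premium, so Firm A never plays it.
High is strictly dominated by Low (it gives Firm A strictly more in every row), so Firm B never plays it.
On the remaining 2×2 (Premium, Standard vs Mid, Low):
Let Firm A play Premium with probability p. Expected payoff against Mid: (-1)p + (-4)(1−p) = 3p − 4; against Low: (-9)p + (-2)(1−p) = −7p − 2.
Setting these equal: 3p − 4 = −7p − 2 ⇒ 10p = 2 ⇒ p = 1/5, and the value is (3)·(1/5) − 4 = -17/5.
For Firm B: with q = P(Mid), equating Premium's and Standard's payoffs gives 8q − 9 = −2q − 2 ⇒ q = 7/10.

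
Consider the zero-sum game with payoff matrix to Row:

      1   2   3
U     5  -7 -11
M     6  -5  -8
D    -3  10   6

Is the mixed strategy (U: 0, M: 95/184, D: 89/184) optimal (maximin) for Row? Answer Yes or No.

Against 1 this mix gives (95/184)·6 + (89/184)·(-3) = 303/184.
Against 2 this mix gives (95/184)·(-5) + (89/184)·10 = 415/184.
Against 3 this mix gives (95/184)·(-8) + (89/184)·6 = -113/92.
Column will play 3, holding Row to -113/92. Shifting weight toward the row that does better against 3 would raise this floor (the equalizing mix achieves 12/23 against both 3 and 1), so the proposed strategy is not optimal.

No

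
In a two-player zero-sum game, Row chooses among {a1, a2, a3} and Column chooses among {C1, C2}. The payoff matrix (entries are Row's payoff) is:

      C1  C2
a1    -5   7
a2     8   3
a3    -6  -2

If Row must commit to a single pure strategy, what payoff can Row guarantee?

Row minima: a1 → -5, a2 → 3, a3 → -6.
The best of these is 3.

3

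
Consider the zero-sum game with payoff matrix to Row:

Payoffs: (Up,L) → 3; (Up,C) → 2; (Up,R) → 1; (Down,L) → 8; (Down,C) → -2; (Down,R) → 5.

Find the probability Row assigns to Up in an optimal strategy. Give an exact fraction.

Row minima: Up → 1, Down → -2; maximin = 1.
Column maxima: L → 8, C → 2, R → 5; minimax = 2.
1 ≠ 2, so there is no saddle point; optimal play is mixed.
L is strictly dominated by C (it gives Row strictly more in every row), so Column never plays it.
On the remaining 2×2 (Up, Down vs C, R):
Let Row play Up with probability p. Expected payoff against C: 2p + (-2)(1−p) = 4p − 2; against R: 1p + 5(1−p) = −4p + 5.
Setting these equal: 4p − 2 = −4p + 5 ⇒ 8p = 7 ⇒ p = 7/8, and the value is (4)·(7/8) − 2 = 3/2.
For Column: with q = P(C), equating Up's and Down's payoffs gives q + 1 = −7q + 5 ⇒ q = 1/2.

7/8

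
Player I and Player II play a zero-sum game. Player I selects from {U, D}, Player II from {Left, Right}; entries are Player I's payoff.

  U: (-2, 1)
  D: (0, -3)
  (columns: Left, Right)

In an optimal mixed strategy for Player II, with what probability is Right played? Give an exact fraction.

Row minima: U → -2, D → -3; maximin = -2.
Column maxima: Left → 0, Right → 1; minimax = 0.
-2 ≠ 0, so there is no saddle point; optimal play is mixed.
Let Player I play U with probability p. Expected payoff against Left: (-2)p + 0(1−p) = −2p; against Right: 1p + (-3)(1−p) = 4p − 3.
Setting these equal: −2p = 4p − 3 ⇒ −6p = -3 ⇒ p = 1/2, and the value is (-2)·(1/2) = -1.
For Player II: with q = P(Left), equating U's and D's payoffs gives −3q + 1 = 3q − 3 ⇒ q = 2/3.

1/3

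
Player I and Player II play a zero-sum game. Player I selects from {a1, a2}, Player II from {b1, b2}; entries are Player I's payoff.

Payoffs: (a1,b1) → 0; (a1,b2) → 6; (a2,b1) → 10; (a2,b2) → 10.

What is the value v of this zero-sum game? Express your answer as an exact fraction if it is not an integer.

Row minima: a1 → 0, a2 → 10; maximin = 10.
Column maxima: b1 → 10, b2 → 10; minimax = 10.
Since maximin = minimax = 10, there is a saddle point and the value is 10.

10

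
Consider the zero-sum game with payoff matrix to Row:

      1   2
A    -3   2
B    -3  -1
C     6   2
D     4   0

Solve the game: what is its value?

2

Row minima: A → -3, B → -3, C → 2, D → 0; maximin = 2.
Column maxima: 1 → 6, 2 → 2; minimax = 2.
Since maximin = minimax = 2, there is a saddle point and the value is 2.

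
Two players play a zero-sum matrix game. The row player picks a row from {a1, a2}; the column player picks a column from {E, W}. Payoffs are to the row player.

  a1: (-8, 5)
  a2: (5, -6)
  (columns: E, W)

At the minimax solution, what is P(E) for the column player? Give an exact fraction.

11/24

Row minima: a1 → -8, a2 → -6; maximin = -6.
Column maxima: E → 5, W → 5; minimax = 5.
-6 ≠ 5, so there is no saddle point; optimal play is mixed.
Let the row player play a1 with probability p. Expected payoff against E: (-8)p + 5(1−p) = −13p + 5; against W: 5p + (-6)(1−p) = 11p − 6.
Setting these equal: −13p + 5 = 11p − 6 ⇒ −24p = -11 ⇒ p = 11/24, and the value is (-13)·(11/24) + 5 = -23/24.
For the column player: with q = P(E), equating a1's and a2's payoffs gives −13q + 5 = 11q − 6 ⇒ q = 11/24.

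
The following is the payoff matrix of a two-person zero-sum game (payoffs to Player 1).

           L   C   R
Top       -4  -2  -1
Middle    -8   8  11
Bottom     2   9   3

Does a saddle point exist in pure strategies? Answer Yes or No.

Yes

Row minima: Top → -4, Middle → -8, Bottom → 2; maximin = 2.
Column maxima: L → 2, C → 9, R → 11; minimax = 2.
maximin = minimax = 2, so a saddle point exists.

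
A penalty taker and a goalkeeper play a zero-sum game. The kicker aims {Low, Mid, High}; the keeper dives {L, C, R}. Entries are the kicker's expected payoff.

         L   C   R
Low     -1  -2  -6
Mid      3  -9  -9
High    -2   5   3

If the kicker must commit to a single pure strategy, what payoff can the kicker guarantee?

-2

Row minima: Low → -6, Mid → -9, High → -2.
The best of these is -2.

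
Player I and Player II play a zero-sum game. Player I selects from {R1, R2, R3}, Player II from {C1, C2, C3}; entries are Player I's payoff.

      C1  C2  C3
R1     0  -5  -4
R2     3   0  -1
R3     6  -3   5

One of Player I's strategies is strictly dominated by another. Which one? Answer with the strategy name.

R2 gives a strictly higher payoff than R1 against every column: 3 > 0, 0 > -5, -1 > -4.
So R1 is strictly dominated and Player I never plays it.

R1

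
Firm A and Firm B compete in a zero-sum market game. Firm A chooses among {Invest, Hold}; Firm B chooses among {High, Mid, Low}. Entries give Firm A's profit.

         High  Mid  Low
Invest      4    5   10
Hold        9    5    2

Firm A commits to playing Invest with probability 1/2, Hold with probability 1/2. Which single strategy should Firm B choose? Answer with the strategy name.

If Firm B plays High, Firm A's expected payoff is (1/2)·4 + (1/2)·9 = 13/2.
If Firm B plays Mid, Firm A's expected payoff is (1/2)·5 + (1/2)·5 = 5.
If Firm B plays Low, Firm A's expected payoff is (1/2)·10 + (1/2)·2 = 6.
Firm B minimizes Firm A's payoff; the smallest is 5, so the best response is Mid.

Mid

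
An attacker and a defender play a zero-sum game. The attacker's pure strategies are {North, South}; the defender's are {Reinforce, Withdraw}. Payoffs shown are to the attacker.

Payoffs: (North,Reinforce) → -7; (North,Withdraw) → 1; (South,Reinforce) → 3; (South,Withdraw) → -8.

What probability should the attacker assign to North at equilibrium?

11/19

Row minima: North → -7, South → -8; maximin = -7.
Column maxima: Reinforce → 3, Withdraw → 1; minimax = 1.
-7 ≠ 1, so there is no saddle point; optimal play is mixed.
Let the attacker play North with probability p. Expected payoff against Reinforce: (-7)p + 3(1−p) = −10p + 3; against Withdraw: 1p + (-8)(1−p) = 9p − 8.
Setting these equal: −10p + 3 = 9p − 8 ⇒ −19p = -11 ⇒ p = 11/19, and the value is (-10)·(11/19) + 3 = -53/19.
For the defender: with q = P(Reinforce), equating North's and South's payoffs gives −8q + 1 = 11q − 8 ⇒ q = 9/19.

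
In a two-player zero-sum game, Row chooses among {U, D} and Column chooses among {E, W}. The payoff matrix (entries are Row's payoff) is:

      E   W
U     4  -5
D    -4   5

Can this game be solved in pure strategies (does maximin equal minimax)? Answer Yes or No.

Row minima: U → -5, D → -4; maximin = -4.
Column maxima: E → 4, W → 5; minimax = 4.
-4 ≠ 4, so no pure-strategy equilibrium exists.

No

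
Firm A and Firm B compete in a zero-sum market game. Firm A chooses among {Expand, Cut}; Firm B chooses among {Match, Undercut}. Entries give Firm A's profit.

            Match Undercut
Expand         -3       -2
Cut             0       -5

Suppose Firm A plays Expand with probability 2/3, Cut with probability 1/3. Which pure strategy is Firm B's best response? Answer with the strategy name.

Undercut

If Firm B plays Match, Firm A's expected payoff is (2/3)·(-3) + (1/3)·0 = -2.
If Firm B plays Undercut, Firm A's expected payoff is (2/3)·(-2) + (1/3)·(-5) = -3.
Firm B minimizes Firm A's payoff; the smallest is -3, so the best response is Undercut.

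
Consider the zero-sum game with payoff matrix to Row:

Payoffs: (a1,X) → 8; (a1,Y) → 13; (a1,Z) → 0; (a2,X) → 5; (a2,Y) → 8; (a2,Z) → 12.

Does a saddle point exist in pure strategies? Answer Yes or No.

Row minima: a1 → 0, a2 → 5; maximin = 5.
Column maxima: X → 8, Y → 13, Z → 12; minimax = 8.
5 ≠ 8, so no pure-strategy equilibrium exists.

No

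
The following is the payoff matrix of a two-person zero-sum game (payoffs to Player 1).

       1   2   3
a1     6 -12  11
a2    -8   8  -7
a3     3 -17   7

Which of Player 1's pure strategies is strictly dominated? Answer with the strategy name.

a3

a1 gives a strictly higher payoff than a3 against every column: 6 > 3, -12 > -17, 11 > 7.
So a3 is strictly dominated and Player 1 never plays it.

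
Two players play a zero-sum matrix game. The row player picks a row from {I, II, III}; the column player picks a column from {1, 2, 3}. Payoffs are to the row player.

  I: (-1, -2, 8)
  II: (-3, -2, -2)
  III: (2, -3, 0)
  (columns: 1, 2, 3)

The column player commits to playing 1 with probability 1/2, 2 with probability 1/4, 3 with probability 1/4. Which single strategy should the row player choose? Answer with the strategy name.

Expected payoff of I: (1/2)·(-1) + (1/4)·(-2) + (1/4)·8 = 1.
Expected payoff of II: (1/2)·(-3) + (1/4)·(-2) + (1/4)·(-2) = -5/2.
Expected payoff of III: (1/2)·2 + (1/4)·(-3) + (1/4)·0 = 1/4.
The largest is 1, so the row player's best response is I.

I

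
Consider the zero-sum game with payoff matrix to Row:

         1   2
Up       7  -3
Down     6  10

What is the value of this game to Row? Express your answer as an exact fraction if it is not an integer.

44/7

Row minima: Up → -3, Down → 6; maximin = 6.
Column maxima: 1 → 7, 2 → 10; minimax = 7.
6 ≠ 7, so there is no saddle point; optimal play is mixed.
Let Row play Up with probability p. Expected payoff against 1: 7p + 6(1−p) = p + 6; against 2: (-3)p + 10(1−p) = −13p + 10.
Setting these equal: p + 6 = −13p + 10 ⇒ 14p = 4 ⇒ p = 2/7, and the value is (1)·(2/7) + 6 = 44/7.
For Column: with q = P(1), equating Up's and Down's payoffs gives 10q − 3 = −4q + 10 ⇒ q = 13/14.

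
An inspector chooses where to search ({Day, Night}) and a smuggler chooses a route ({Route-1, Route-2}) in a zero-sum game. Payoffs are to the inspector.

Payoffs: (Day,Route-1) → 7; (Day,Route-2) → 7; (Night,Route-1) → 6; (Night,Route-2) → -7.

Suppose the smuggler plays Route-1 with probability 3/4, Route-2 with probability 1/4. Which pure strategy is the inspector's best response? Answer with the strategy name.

Day

Expected payoff of Day: (3/4)·7 + (1/4)·7 = 7.
Expected payoff of Night: (3/4)·6 + (1/4)·(-7) = 11/4.
The largest is 7, so the inspector's best response is Day.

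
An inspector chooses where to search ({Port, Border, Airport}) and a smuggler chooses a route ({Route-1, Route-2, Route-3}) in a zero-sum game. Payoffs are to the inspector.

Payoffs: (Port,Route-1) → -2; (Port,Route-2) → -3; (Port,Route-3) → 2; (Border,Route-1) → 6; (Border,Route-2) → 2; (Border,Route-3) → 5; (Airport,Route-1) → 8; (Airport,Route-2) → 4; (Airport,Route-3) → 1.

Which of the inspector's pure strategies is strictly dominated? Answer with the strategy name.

Border gives a strictly higher payoff than Port against every column: 6 > -2, 2 > -3, 5 > 2.
So Port is strictly dominated and the inspector never plays it.

Port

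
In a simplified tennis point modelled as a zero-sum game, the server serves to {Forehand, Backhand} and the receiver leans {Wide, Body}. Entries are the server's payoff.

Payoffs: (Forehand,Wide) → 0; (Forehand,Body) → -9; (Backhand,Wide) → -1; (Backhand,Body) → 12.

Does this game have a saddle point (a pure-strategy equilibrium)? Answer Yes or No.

Row minima: Forehand → -9, Backhand → -1; maximin = -1.
Column maxima: Wide → 0, Body → 12; minimax = 0.
-1 ≠ 0, so no pure-strategy equilibrium exists.

No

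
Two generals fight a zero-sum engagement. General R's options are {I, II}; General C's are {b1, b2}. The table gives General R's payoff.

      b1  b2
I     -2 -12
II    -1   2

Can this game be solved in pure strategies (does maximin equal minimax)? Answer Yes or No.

Row minima: I → -12, II → -1; maximin = -1.
Column maxima: b1 → -1, b2 → 2; minimax = -1.
maximin = minimax = -1, so a saddle point exists.

Yes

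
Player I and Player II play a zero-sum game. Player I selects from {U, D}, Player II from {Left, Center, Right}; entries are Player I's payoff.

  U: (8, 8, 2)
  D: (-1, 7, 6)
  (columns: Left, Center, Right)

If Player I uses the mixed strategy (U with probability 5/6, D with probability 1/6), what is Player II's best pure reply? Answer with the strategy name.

Right

If Player II plays Left, Player I's expected payoff is (5/6)·8 + (1/6)·(-1) = 13/2.
If Player II plays Center, Player I's expected payoff is (5/6)·8 + (1/6)·7 = 47/6.
If Player II plays Right, Player I's expected payoff is (5/6)·2 + (1/6)·6 = 8/3.
Player II minimizes Player I's payoff; the smallest is 8/3, so the best response is Right.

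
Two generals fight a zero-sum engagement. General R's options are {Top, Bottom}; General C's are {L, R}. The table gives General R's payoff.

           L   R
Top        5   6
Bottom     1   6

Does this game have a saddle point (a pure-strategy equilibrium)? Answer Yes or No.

Row minima: Top → 5, Bottom → 1; maximin = 5.
Column maxima: L → 5, R → 6; minimax = 5.
maximin = minimax = 5, so a saddle point exists.

Yes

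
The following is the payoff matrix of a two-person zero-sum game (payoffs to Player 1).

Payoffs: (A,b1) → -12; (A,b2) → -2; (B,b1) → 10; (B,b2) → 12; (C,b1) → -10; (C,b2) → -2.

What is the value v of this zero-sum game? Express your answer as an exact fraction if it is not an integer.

10

Row minima: A → -12, B → 10, C → -10; maximin = 10.
Column maxima: b1 → 10, b2 → 12; minimax = 10.
Since maximin = minimax = 10, there is a saddle point and the value is 10.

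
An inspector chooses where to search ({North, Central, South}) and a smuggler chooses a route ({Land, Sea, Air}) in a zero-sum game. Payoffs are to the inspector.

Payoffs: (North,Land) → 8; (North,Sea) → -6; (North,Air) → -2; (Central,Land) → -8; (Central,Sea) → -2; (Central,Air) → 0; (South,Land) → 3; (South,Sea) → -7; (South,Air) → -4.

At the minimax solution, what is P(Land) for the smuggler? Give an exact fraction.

1/5

Row minima: North → -6, Central → -8, South → -7; maximin = -6.
Column maxima: Land → 8, Sea → -2, Air → 0; minimax = -2.
-6 ≠ -2, so there is no saddle point; optimal play is mixed.
South is strictly dominated by North, so the inspector never plays it.
Air is strictly dominated by Sea (it gives the inspector strictly more in every row), so the smuggler never plays it.
On the remaining 2×2 (North, Central vs Land, Sea):
Let the inspector play North with probability p. Expected payoff against Land: 8p + (-8)(1−p) = 16p − 8; against Sea: (-6)p + (-2)(1−p) = −4p − 2.
Setting these equal: 16p − 8 = −4p − 2 ⇒ 20p = 6 ⇒ p = 3/10, and the value is (16)·(3/10) − 8 = -16/5.
For the smuggler: with q = P(Land), equating North's and Central's payoffs gives 14q − 6 = −6q − 2 ⇒ q = 1/5.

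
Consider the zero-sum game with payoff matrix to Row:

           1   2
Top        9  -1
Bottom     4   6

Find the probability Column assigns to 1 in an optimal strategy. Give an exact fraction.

7/12

Row minima: Top → -1, Bottom → 4; maximin = 4.
Column maxima: 1 → 9, 2 → 6; minimax = 6.
4 ≠ 6, so there is no saddle point; optimal play is mixed.
Let Row play Top with probability p. Expected payoff against 1: 9p + 4(1−p) = 5p + 4; against 2: (-1)p + 6(1−p) = −7p + 6.
Setting these equal: 5p + 4 = −7p + 6 ⇒ 12p = 2 ⇒ p = 1/6, and the value is (5)·(1/6) + 4 = 29/6.
For Column: with q = P(1), equating Top's and Bottom's payoffs gives 10q − 1 = −2q + 6 ⇒ q = 7/12.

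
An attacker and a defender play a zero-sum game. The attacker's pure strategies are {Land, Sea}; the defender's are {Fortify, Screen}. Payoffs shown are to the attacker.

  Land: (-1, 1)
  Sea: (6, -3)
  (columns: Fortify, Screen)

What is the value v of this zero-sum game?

3/11

Row minima: Land → -1, Sea → -3; maximin = -1.
Column maxima: Fortify → 6, Screen → 1; minimax = 1.
-1 ≠ 1, so there is no saddle point; optimal play is mixed.
Let the attacker play Land with probability p. Expected payoff against Fortify: (-1)p + 6(1−p) = −7p + 6; against Screen: 1p + (-3)(1−p) = 4p − 3.
Setting these equal: −7p + 6 = 4p − 3 ⇒ −11p = -9 ⇒ p = 9/11, and the value is (-7)·(9/11) + 6 = 3/11.
For the defender: with q = P(Fortify), equating Land's and Sea's payoffs gives −2q + 1 = 9q − 3 ⇒ q = 4/11.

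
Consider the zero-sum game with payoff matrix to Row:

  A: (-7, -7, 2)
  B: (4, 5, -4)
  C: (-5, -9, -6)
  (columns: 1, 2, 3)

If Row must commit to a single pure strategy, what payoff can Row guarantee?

Row minima: A → -7, B → -4, C → -9.
The best of these is -4.

-4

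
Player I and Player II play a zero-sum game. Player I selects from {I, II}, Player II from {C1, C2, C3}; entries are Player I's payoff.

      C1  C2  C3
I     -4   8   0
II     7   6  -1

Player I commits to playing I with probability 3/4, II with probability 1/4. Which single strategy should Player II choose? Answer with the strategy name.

If Player II plays C1, Player I's expected payoff is (3/4)·(-4) + (1/4)·7 = -5/4.
If Player II plays C2, Player I's expected payoff is (3/4)·8 + (1/4)·6 = 15/2.
If Player II plays C3, Player I's expected payoff is (3/4)·0 + (1/4)·(-1) = -1/4.
Player II minimizes Player I's payoff; the smallest is -5/4, so the best response is C1.

C1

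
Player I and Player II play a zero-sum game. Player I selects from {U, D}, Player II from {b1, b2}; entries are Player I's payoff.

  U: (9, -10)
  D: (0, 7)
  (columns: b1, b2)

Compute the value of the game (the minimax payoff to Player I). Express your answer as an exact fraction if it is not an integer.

Row minima: U → -10, D → 0; maximin = 0.
Column maxima: b1 → 9, b2 → 7; minimax = 7.
0 ≠ 7, so there is no saddle point; optimal play is mixed.
Let Player I play U with probability p. Expected payoff against b1: 9p + 0(1−p) = 9p; against b2: (-10)p + 7(1−p) = −17p + 7.
Setting these equal: 9p = −17p + 7 ⇒ 26p = 7 ⇒ p = 7/26, and the value is (9)·(7/26) = 63/26.
For Player II: with q = P(b1), equating U's and D's payoffs gives 19q − 10 = −7q + 7 ⇒ q = 17/26.

63/26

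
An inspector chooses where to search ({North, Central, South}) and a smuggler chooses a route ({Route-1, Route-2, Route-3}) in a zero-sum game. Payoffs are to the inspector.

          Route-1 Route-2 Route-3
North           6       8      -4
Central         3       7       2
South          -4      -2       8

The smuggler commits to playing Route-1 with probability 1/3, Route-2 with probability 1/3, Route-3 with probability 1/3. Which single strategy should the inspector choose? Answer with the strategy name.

Central

Expected payoff of North: (1/3)·6 + (1/3)·8 + (1/3)·(-4) = 10/3.
Expected payoff of Central: (1/3)·3 + (1/3)·7 + (1/3)·2 = 4.
Expected payoff of South: (1/3)·(-4) + (1/3)·(-2) + (1/3)·8 = 2/3.
The largest is 4, so the inspector's best response is Central.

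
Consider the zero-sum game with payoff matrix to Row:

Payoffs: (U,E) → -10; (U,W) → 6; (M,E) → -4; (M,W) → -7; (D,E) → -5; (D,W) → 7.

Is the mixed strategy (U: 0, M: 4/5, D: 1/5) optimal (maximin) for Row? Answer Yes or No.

Against E this mix gives (4/5)·(-4) + (1/5)·(-5) = -21/5.
Against W this mix gives (4/5)·(-7) + (1/5)·7 = -21/5.
All of Column's active replies (E, W) yield -21/5, and no column does worse for Row. The mix makes Column indifferent and guarantees -21/5, so it is optimal.

Yes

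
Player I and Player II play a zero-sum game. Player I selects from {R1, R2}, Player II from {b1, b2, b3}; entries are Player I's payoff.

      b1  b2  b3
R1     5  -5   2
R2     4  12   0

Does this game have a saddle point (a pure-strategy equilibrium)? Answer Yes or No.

No

Row minima: R1 → -5, R2 → 0; maximin = 0.
Column maxima: b1 → 5, b2 → 12, b3 → 2; minimax = 2.
0 ≠ 2, so no pure-strategy equilibrium exists.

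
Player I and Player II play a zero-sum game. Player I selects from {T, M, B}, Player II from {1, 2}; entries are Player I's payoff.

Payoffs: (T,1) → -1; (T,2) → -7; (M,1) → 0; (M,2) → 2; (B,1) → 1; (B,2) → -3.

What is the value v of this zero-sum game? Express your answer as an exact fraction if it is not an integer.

1/3

Row minima: T → -7, M → 0, B → -3; maximin = 0.
Column maxima: 1 → 1, 2 → 2; minimax = 1.
0 ≠ 1, so there is no saddle point; optimal play is mixed.
T is strictly dominated by M, so Player I never plays it.
On the remaining 2×2 (M, B vs 1, 2):
Let Player I play M with probability p. Expected payoff against 1: 0p + 1(1−p) = −p + 1; against 2: 2p + (-3)(1−p) = 5p − 3.
Setting these equal: −p + 1 = 5p − 3 ⇒ −6p = -4 ⇒ p = 2/3, and the value is (-1)·(2/3) + 1 = 1/3.
For Player II: with q = P(1), equating M's and B's payoffs gives −2q + 2 = 4q − 3 ⇒ q = 5/6.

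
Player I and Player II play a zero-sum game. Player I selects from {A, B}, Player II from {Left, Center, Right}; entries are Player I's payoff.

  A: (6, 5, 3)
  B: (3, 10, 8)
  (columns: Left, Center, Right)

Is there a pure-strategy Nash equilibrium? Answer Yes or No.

No

Row minima: A → 3, B → 3; maximin = 3.
Column maxima: Left → 6, Center → 10, Right → 8; minimax = 6.
3 ≠ 6, so no pure-strategy equilibrium exists.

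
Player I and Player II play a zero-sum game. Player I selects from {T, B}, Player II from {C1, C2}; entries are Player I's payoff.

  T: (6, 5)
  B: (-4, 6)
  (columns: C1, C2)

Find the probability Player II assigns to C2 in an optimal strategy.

Row minima: T → 5, B → -4; maximin = 5.
Column maxima: C1 → 6, C2 → 6; minimax = 6.
5 ≠ 6, so there is no saddle point; optimal play is mixed.
Let Player I play T with probability p. Expected payoff against C1: 6p + (-4)(1−p) = 10p − 4; against C2: 5p + 6(1−p) = −p + 6.
Setting these equal: 10p − 4 = −p + 6 ⇒ 11p = 10 ⇒ p = 10/11, and the value is (10)·(10/11) − 4 = 56/11.
For Player II: with q = P(C1), equating T's and B's payoffs gives q + 5 = −10q + 6 ⇒ q = 1/11.

10/11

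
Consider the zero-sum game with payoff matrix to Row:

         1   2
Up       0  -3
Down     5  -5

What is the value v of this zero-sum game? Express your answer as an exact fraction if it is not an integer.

-3

Row minima: Up → -3, Down → -5; maximin = -3.
Column maxima: 1 → 5, 2 → -3; minimax = -3.
Since maximin = minimax = -3, there is a saddle point and the value is -3.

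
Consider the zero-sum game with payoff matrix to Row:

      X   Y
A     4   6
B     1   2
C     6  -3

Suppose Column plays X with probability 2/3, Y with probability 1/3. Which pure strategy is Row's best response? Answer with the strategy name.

A

Expected payoff of A: (2/3)·4 + (1/3)·6 = 14/3.
Expected payoff of B: (2/3)·1 + (1/3)·2 = 4/3.
Expected payoff of C: (2/3)·6 + (1/3)·(-3) = 3.
The largest is 14/3, so Row's best response is A.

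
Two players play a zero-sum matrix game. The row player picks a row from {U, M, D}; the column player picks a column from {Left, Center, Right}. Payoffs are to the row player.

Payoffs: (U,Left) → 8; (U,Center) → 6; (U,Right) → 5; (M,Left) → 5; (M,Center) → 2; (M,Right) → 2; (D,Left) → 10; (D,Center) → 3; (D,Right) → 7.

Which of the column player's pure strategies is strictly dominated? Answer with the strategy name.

Center holds the row player's payoff strictly below Left in every row: 6 < 8, 2 < 5, 3 < 10.
So Left is strictly dominated for the column player.

Left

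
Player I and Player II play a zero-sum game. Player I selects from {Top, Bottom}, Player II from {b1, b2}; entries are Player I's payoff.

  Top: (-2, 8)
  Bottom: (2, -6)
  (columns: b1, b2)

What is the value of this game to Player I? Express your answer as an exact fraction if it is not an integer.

2/9

Row minima: Top → -2, Bottom → -6; maximin = -2.
Column maxima: b1 → 2, b2 → 8; minimax = 2.
-2 ≠ 2, so there is no saddle point; optimal play is mixed.
Let Player I play Top with probability p. Expected payoff against b1: (-2)p + 2(1−p) = −4p + 2; against b2: 8p + (-6)(1−p) = 14p − 6.
Setting these equal: −4p + 2 = 14p − 6 ⇒ −18p = -8 ⇒ p = 4/9, and the value is (-4)·(4/9) + 2 = 2/9.
For Player II: with q = P(b1), equating Top's and Bottom's payoffs gives −10q + 8 = 8q − 6 ⇒ q = 7/9.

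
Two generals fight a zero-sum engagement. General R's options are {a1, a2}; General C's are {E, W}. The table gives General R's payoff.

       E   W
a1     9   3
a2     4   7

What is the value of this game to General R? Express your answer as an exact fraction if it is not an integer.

17/3

Row minima: a1 → 3, a2 → 4; maximin = 4.
Column maxima: E → 9, W → 7; minimax = 7.
4 ≠ 7, so there is no saddle point; optimal play is mixed.
Let General R play a1 with probability p. Expected payoff against E: 9p + 4(1−p) = 5p + 4; against W: 3p + 7(1−p) = −4p + 7.
Setting these equal: 5p + 4 = −4p + 7 ⇒ 9p = 3 ⇒ p = 1/3, and the value is (5)·(1/3) + 4 = 17/3.
For General C: with q = P(E), equating a1's and a2's payoffs gives 6q + 3 = −3q + 7 ⇒ q = 4/9.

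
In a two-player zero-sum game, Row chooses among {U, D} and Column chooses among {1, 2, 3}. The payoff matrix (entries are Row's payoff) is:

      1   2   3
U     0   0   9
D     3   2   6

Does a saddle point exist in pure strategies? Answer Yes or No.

Row minima: U → 0, D → 2; maximin = 2.
Column maxima: 1 → 3, 2 → 2, 3 → 9; minimax = 2.
maximin = minimax = 2, so a saddle point exists.

Yes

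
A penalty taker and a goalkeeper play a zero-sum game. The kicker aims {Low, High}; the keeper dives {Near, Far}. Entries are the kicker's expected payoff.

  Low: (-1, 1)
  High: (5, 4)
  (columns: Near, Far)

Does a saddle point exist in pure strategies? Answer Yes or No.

Yes

Row minima: Low → -1, High → 4; maximin = 4.
Column maxima: Near → 5, Far → 4; minimax = 4.
maximin = minimax = 4, so a saddle point exists.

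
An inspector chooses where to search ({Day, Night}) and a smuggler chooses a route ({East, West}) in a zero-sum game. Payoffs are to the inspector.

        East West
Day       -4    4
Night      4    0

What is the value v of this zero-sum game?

4/3

Row minima: Day → -4, Night → 0; maximin = 0.
Column maxima: East → 4, West → 4; minimax = 4.
0 ≠ 4, so there is no saddle point; optimal play is mixed.
Let the inspector play Day with probability p. Expected payoff against East: (-4)p + 4(1−p) = −8p + 4; against West: 4p + 0(1−p) = 4p.
Setting these equal: −8p + 4 = 4p ⇒ −12p = -4 ⇒ p = 1/3, and the value is (-8)·(1/3) + 4 = 4/3.
For the smuggler: with q = P(East), equating Day's and Night's payoffs gives −8q + 4 = 4q ⇒ q = 1/3.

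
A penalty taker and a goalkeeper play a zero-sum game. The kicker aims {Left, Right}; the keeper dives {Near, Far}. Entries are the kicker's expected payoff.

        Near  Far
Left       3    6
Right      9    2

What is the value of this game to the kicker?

Row minima: Left → 3, Right → 2; maximin = 3.
Column maxima: Near → 9, Far → 6; minimax = 6.
3 ≠ 6, so there is no saddle point; optimal play is mixed.
Let the kicker play Left with probability p. Expected payoff against Near: 3p + 9(1−p) = −6p + 9; against Far: 6p + 2(1−p) = 4p + 2.
Setting these equal: −6p + 9 = 4p + 2 ⇒ −10p = -7 ⇒ p = 7/10, and the value is (-6)·(7/10) + 9 = 24/5.
For the keeper: with q = P(Near), equating Left's and Right's payoffs gives −3q + 6 = 7q + 2 ⇒ q = 2/5.

24/5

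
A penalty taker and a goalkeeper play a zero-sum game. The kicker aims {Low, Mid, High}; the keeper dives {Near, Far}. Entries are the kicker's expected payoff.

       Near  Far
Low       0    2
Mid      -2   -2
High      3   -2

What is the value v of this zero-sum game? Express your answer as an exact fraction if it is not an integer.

Row minima: Low → 0, Mid → -2, High → -2; maximin = 0.
Column maxima: Near → 3, Far → 2; minimax = 2.
0 ≠ 2, so there is no saddle point; optimal play is mixed.
Mid is strictly dominated by Low, so the kicker never plays it.
On the remaining 2×2 (Low, High vs Near, Far):
Let the kicker play Low with probability p. Expected payoff against Near: 0p + 3(1−p) = −3p + 3; against Far: 2p + (-2)(1−p) = 4p − 2.
Setting these equal: −3p + 3 = 4p − 2 ⇒ −7p = -5 ⇒ p = 5/7, and the value is (-3)·(5/7) + 3 = 6/7.
For the keeper: with q = P(Near), equating Low's and High's payoffs gives −2q + 2 = 5q − 2 ⇒ q = 4/7.

6/7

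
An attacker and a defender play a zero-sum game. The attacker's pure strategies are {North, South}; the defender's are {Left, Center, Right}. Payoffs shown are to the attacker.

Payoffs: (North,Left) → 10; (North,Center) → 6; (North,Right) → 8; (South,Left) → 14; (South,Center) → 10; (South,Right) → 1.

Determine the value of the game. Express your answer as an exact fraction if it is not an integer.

74/11

Row minima: North → 6, South → 1; maximin = 6.
Column maxima: Left → 14, Center → 10, Right → 8; minimax = 8.
6 ≠ 8, so there is no saddle point; optimal play is mixed.
Left is strictly dominated by Center (it gives the attacker strictly more in every row), so the defender never plays it.
On the remaining 2×2 (North, South vs Center, Right):
Let the attacker play North with probability p. Expected payoff against Center: 6p + 10(1−p) = −4p + 10; against Right: 8p + 1(1−p) = 7p + 1.
Setting these equal: −4p + 10 = 7p + 1 ⇒ −11p = -9 ⇒ p = 9/11, and the value is (-4)·(9/11) + 10 = 74/11.
For the defender: with q = P(Center), equating North's and South's payoffs gives −2q + 8 = 9q + 1 ⇒ q = 7/11.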